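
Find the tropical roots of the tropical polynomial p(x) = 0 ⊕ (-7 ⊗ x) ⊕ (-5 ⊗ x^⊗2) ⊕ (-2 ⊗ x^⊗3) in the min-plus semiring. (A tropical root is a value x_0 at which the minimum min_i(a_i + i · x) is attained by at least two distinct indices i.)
Roots: {-3, -2, 7}

Each tropical root is a break point of the lower envelope of the lines y = a_i + i · x (there are 4 lines, with slopes 0, 1, ..., 3). Only the lines that attain the minimum somewhere contribute to roots; other lines are dominated. Here the surviving (envelope) indices are i = 3, i = 2, i = 1, i = 0.
Intersections between consecutive envelope lines give the roots: for adjacent envelope indices i < j the intersection is x = (a_i − a_j) / (j − i). Reading off the sorted break points: {-3, -2, 7}.
Verification: at each break x_0, at least two indices attain the minimum of min_i(a_i + i · x_0).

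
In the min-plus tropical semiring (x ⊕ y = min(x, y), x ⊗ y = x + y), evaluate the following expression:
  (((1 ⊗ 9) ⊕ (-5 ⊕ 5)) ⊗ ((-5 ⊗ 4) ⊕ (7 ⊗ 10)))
(((1 ⊗ 9) ⊕ (-5 ⊕ 5)) ⊗ ((-5 ⊗ 4) ⊕ (7 ⊗ 10))) = -6

Expand innermost to outermost. Recall ⊕ takes the minimum of its arguments and ⊗ takes their sum. Working out the expression (((1 ⊗ 9) ⊕ (-5 ⊕ 5)) ⊗ ((-5 ⊗ 4) ⊕ (7 ⊗ 10))) gives -6.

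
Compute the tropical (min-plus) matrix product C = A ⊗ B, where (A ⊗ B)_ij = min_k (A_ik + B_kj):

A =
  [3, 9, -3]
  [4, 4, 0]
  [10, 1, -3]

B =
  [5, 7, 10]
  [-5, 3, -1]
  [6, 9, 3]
A ⊗ B =
  [3, 6, 0]
  [-1, 7, 3]
  [-4, 4, 0]

Apply the min-plus product entry-by-entry:
  C[0][0] = min over k of (A[0][0] + B[0][0] = 3 + 5 = 8, A[0][1] + B[1][0] = 9 + -5 = 4, A[0][2] + B[2][0] = -3 + 6 = 3) = 3 (attained at k = 2)
  C[0][1] = min over k of (A[0][0] + B[0][1] = 3 + 7 = 10, A[0][1] + B[1][1] = 9 + 3 = 12, A[0][2] + B[2][1] = -3 + 9 = 6) = 6 (attained at k = 2)
  C[0][2] = min over k of (A[0][0] + B[0][2] = 3 + 10 = 13, A[0][1] + B[1][2] = 9 + -1 = 8, A[0][2] + B[2][2] = -3 + 3 = 0) = 0 (attained at k = 2)
  C[1][0] = min over k of (A[1][0] + B[0][0] = 4 + 5 = 9, A[1][1] + B[1][0] = 4 + -5 = -1, A[1][2] + B[2][0] = 0 + 6 = 6) = -1 (attained at k = 1)
  C[1][1] = min over k of (A[1][0] + B[0][1] = 4 + 7 = 11, A[1][1] + B[1][1] = 4 + 3 = 7, A[1][2] + B[2][1] = 0 + 9 = 9) = 7 (attained at k = 1)
  C[1][2] = min over k of (A[1][0] + B[0][2] = 4 + 10 = 14, A[1][1] + B[1][2] = 4 + -1 = 3, A[1][2] + B[2][2] = 0 + 3 = 3) = 3 (attained at k = 1)
  C[2][0] = min over k of (A[2][0] + B[0][0] = 10 + 5 = 15, A[2][1] + B[1][0] = 1 + -5 = -4, A[2][2] + B[2][0] = -3 + 6 = 3) = -4 (attained at k = 1)
  C[2][1] = min over k of (A[2][0] + B[0][1] = 10 + 7 = 17, A[2][1] + B[1][1] = 1 + 3 = 4, A[2][2] + B[2][1] = -3 + 9 = 6) = 4 (attained at k = 1)
  C[2][2] = min over k of (A[2][0] + B[0][2] = 10 + 10 = 20, A[2][1] + B[1][2] = 1 + -1 = 0, A[2][2] + B[2][2] = -3 + 3 = 0) = 0 (attained at k = 1)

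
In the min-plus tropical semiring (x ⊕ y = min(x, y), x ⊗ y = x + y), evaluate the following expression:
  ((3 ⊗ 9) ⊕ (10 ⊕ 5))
((3 ⊗ 9) ⊕ (10 ⊕ 5)) = 5

Expand innermost to outermost. Recall ⊕ takes the minimum of its arguments and ⊗ takes their sum. Working out the expression ((3 ⊗ 9) ⊕ (10 ⊕ 5)) gives 5.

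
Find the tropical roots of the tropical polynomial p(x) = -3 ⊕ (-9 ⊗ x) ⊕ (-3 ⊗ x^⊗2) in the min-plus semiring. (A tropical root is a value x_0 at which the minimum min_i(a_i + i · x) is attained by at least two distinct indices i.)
Roots: {-6, 6}

Each tropical root is a break point of the lower envelope of the lines y = a_i + i · x (there are 3 lines, with slopes 0, 1, ..., 2). Only the lines that attain the minimum somewhere contribute to roots; other lines are dominated. Here the surviving (envelope) indices are i = 2, i = 1, i = 0.
Intersections between consecutive envelope lines give the roots: for adjacent envelope indices i < j the intersection is x = (a_i − a_j) / (j − i). Reading off the sorted break points: {-6, 6}.
Verification: at each break x_0, at least two indices attain the minimum of min_i(a_i + i · x_0).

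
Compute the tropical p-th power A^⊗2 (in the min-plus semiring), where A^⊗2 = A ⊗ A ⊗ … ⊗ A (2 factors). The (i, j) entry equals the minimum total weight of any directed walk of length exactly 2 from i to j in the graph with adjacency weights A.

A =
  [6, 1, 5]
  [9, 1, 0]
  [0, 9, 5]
A^⊗2 =
  [5, 2, 1]
  [0, 2, 1]
  [5, 1, 5]

Each entry (A^⊗2)_ij equals the minimum over all length-2 walks i = v_0 → v_1 → … → v_2 = j of Σ_t A[v_t][v_{t+1}]. For example, for (i, j) = (0, 2) we minimise over 3 possible intermediate vertex sequences; the minimum is 1, attained along the walk 0 → 1 → 2.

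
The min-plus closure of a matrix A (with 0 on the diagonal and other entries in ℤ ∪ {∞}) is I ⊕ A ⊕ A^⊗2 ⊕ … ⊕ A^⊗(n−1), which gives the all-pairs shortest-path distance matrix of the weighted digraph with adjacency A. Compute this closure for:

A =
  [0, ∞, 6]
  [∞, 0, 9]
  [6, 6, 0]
Closure =
  [0, 12, 6]
  [15, 0, 9]
  [6, 6, 0]

This is the Floyd-Warshall all-pairs shortest-path computation. For each intermediate vertex k = 0, 1, …, 2, update dist[i][j] ← min(dist[i][j], dist[i][k] + dist[k][j]). The final matrix gives, for each (i, j), the minimum total weight of any directed path from i to j (possibly empty when i = j).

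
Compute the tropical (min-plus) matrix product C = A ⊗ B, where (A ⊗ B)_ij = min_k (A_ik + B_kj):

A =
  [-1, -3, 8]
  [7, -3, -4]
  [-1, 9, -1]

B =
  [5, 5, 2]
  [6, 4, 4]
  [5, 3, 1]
A ⊗ B =
  [3, 1, 1]
  [1, -1, -3]
  [4, 2, 0]

Apply the min-plus product entry-by-entry:
  C[0][0] = min over k of (A[0][0] + B[0][0] = -1 + 5 = 4, A[0][1] + B[1][0] = -3 + 6 = 3, A[0][2] + B[2][0] = 8 + 5 = 13) = 3 (attained at k = 1)
  C[0][1] = min over k of (A[0][0] + B[0][1] = -1 + 5 = 4, A[0][1] + B[1][1] = -3 + 4 = 1, A[0][2] + B[2][1] = 8 + 3 = 11) = 1 (attained at k = 1)
  C[0][2] = min over k of (A[0][0] + B[0][2] = -1 + 2 = 1, A[0][1] + B[1][2] = -3 + 4 = 1, A[0][2] + B[2][2] = 8 + 1 = 9) = 1 (attained at k = 0)
  C[1][0] = min over k of (A[1][0] + B[0][0] = 7 + 5 = 12, A[1][1] + B[1][0] = -3 + 6 = 3, A[1][2] + B[2][0] = -4 + 5 = 1) = 1 (attained at k = 2)
  C[1][1] = min over k of (A[1][0] + B[0][1] = 7 + 5 = 12, A[1][1] + B[1][1] = -3 + 4 = 1, A[1][2] + B[2][1] = -4 + 3 = -1) = -1 (attained at k = 2)
  C[1][2] = min over k of (A[1][0] + B[0][2] = 7 + 2 = 9, A[1][1] + B[1][2] = -3 + 4 = 1, A[1][2] + B[2][2] = -4 + 1 = -3) = -3 (attained at k = 2)
  C[2][0] = min over k of (A[2][0] + B[0][0] = -1 + 5 = 4, A[2][1] + B[1][0] = 9 + 6 = 15, A[2][2] + B[2][0] = -1 + 5 = 4) = 4 (attained at k = 0)
  C[2][1] = min over k of (A[2][0] + B[0][1] = -1 + 5 = 4, A[2][1] + B[1][1] = 9 + 4 = 13, A[2][2] + B[2][1] = -1 + 3 = 2) = 2 (attained at k = 2)
  C[2][2] = min over k of (A[2][0] + B[0][2] = -1 + 2 = 1, A[2][1] + B[1][2] = 9 + 4 = 13, A[2][2] + B[2][2] = -1 + 1 = 0) = 0 (attained at k = 2)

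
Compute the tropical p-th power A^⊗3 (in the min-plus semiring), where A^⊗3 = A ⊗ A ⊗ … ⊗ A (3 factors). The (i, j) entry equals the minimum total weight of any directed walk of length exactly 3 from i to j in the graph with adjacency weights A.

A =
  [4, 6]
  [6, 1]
A^⊗3 =
  [12, 8]
  [8, 3]

Each entry (A^⊗3)_ij equals the minimum over all length-3 walks i = v_0 → v_1 → … → v_3 = j of Σ_t A[v_t][v_{t+1}]. For example, for (i, j) = (0, 1) we minimise over 4 possible intermediate vertex sequences; the minimum is 8, attained along the walk 0 → 1 → 1 → 1.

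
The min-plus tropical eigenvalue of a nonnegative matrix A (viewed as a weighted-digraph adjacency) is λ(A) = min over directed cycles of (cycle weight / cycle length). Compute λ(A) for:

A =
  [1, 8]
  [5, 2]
λ(A) = 1

Enumerate directed cycles and compute their means (weight / length). Sample:
  cycle 0 → 0: weight = 1, length = 1, mean = 1/1 ≈ 1.000
  cycle 1 → 1: weight = 2, length = 1, mean = 2/1 ≈ 2.000
  cycle 0 → 1 → 0: weight = 13, length = 2, mean = 13/2 ≈ 6.500
  cycle 1 → 0 → 1: weight = 13, length = 2, mean = 13/2 ≈ 6.500
Minimum mean = 1.000, attained e.g. along the cycle 0 → 0 with weight 1 and length 1. So λ(A) = 1/1 = 1.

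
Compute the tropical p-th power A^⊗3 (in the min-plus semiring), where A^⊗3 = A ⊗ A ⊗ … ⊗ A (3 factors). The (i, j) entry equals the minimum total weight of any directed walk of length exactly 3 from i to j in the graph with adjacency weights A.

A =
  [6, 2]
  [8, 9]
A^⊗3 =
  [16, 12]
  [18, 16]

Each entry (A^⊗3)_ij equals the minimum over all length-3 walks i = v_0 → v_1 → … → v_3 = j of Σ_t A[v_t][v_{t+1}]. For example, for (i, j) = (0, 1) we minimise over 4 possible intermediate vertex sequences; the minimum is 12, attained along the walk 0 → 1 → 0 → 1.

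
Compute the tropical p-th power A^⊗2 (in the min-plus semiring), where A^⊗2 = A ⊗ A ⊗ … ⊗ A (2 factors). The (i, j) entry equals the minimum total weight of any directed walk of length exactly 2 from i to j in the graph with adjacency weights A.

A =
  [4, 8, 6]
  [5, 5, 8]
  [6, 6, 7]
A^⊗2 =
  [8, 12, 10]
  [9, 10, 11]
  [10, 11, 12]

Each entry (A^⊗2)_ij equals the minimum over all length-2 walks i = v_0 → v_1 → … → v_2 = j of Σ_t A[v_t][v_{t+1}]. For example, for (i, j) = (0, 2) we minimise over 3 possible intermediate vertex sequences; the minimum is 10, attained along the walk 0 → 0 → 2.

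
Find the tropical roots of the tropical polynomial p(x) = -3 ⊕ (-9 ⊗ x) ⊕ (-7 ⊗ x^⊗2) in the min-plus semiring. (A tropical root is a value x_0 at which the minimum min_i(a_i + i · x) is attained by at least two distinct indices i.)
Roots: {-2, 6}

Each tropical root is a break point of the lower envelope of the lines y = a_i + i · x (there are 3 lines, with slopes 0, 1, ..., 2). Only the lines that attain the minimum somewhere contribute to roots; other lines are dominated. Here the surviving (envelope) indices are i = 2, i = 1, i = 0.
Intersections between consecutive envelope lines give the roots: for adjacent envelope indices i < j the intersection is x = (a_i − a_j) / (j − i). Reading off the sorted break points: {-2, 6}.
Verification: at each break x_0, at least two indices attain the minimum of min_i(a_i + i · x_0).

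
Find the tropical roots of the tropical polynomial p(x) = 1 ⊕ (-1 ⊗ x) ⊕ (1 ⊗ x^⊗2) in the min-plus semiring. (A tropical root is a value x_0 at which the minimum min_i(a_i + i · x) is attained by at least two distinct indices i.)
Roots: {-2, 2}

Each tropical root is a break point of the lower envelope of the lines y = a_i + i · x (there are 3 lines, with slopes 0, 1, ..., 2). Only the lines that attain the minimum somewhere contribute to roots; other lines are dominated. Here the surviving (envelope) indices are i = 2, i = 1, i = 0.
Intersections between consecutive envelope lines give the roots: for adjacent envelope indices i < j the intersection is x = (a_i − a_j) / (j − i). Reading off the sorted break points: {-2, 2}.
Verification: at each break x_0, at least two indices attain the minimum of min_i(a_i + i · x_0).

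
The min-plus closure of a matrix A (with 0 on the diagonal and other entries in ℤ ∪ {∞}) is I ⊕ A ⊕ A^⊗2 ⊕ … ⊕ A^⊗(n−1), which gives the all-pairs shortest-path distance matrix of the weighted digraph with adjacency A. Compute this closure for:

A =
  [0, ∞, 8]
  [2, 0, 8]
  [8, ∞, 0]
Closure =
  [0, ∞, 8]
  [2, 0, 8]
  [8, ∞, 0]

This is the Floyd-Warshall all-pairs shortest-path computation. For each intermediate vertex k = 0, 1, …, 2, update dist[i][j] ← min(dist[i][j], dist[i][k] + dist[k][j]). The final matrix gives, for each (i, j), the minimum total weight of any directed path from i to j (possibly empty when i = j).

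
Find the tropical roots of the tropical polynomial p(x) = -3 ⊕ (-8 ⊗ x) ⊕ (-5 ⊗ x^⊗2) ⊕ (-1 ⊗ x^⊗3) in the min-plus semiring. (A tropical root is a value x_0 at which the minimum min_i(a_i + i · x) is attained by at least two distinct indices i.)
Roots: {-4, -3, 5}

Each tropical root is a break point of the lower envelope of the lines y = a_i + i · x (there are 4 lines, with slopes 0, 1, ..., 3). Only the lines that attain the minimum somewhere contribute to roots; other lines are dominated. Here the surviving (envelope) indices are i = 3, i = 2, i = 1, i = 0.
Intersections between consecutive envelope lines give the roots: for adjacent envelope indices i < j the intersection is x = (a_i − a_j) / (j − i). Reading off the sorted break points: {-4, -3, 5}.
Verification: at each break x_0, at least two indices attain the minimum of min_i(a_i + i · x_0).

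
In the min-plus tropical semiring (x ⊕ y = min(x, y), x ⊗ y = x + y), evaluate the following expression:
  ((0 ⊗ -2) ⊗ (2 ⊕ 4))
((0 ⊗ -2) ⊗ (2 ⊕ 4)) = 0

Expand innermost to outermost. Recall ⊕ takes the minimum of its arguments and ⊗ takes their sum. Working out the expression ((0 ⊗ -2) ⊗ (2 ⊕ 4)) gives 0.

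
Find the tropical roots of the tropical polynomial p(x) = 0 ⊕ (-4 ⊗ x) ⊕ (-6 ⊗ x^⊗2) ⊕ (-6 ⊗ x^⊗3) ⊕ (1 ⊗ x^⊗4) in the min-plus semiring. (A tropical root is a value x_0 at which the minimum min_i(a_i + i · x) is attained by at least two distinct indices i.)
Roots: {-7, 0, 2, 4}

Each tropical root is a break point of the lower envelope of the lines y = a_i + i · x (there are 5 lines, with slopes 0, 1, ..., 4). Only the lines that attain the minimum somewhere contribute to roots; other lines are dominated. Here the surviving (envelope) indices are i = 4, i = 3, i = 2, i = 1, i = 0.
Intersections between consecutive envelope lines give the roots: for adjacent envelope indices i < j the intersection is x = (a_i − a_j) / (j − i). Reading off the sorted break points: {-7, 0, 2, 4}.
Verification: at each break x_0, at least two indices attain the minimum of min_i(a_i + i · x_0).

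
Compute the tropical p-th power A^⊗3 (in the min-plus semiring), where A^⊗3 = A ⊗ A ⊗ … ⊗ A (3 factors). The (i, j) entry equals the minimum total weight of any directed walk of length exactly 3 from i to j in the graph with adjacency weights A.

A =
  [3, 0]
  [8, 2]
A^⊗3 =
  [9, 4]
  [12, 6]

Each entry (A^⊗3)_ij equals the minimum over all length-3 walks i = v_0 → v_1 → … → v_3 = j of Σ_t A[v_t][v_{t+1}]. For example, for (i, j) = (0, 1) we minimise over 4 possible intermediate vertex sequences; the minimum is 4, attained along the walk 0 → 1 → 1 → 1.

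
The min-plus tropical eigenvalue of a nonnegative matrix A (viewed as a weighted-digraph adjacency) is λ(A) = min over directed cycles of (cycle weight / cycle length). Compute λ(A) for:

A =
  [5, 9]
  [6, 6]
λ(A) = 5

Enumerate directed cycles and compute their means (weight / length). Sample:
  cycle 0 → 0: weight = 5, length = 1, mean = 5/1 ≈ 5.000
  cycle 1 → 1: weight = 6, length = 1, mean = 6/1 ≈ 6.000
  cycle 0 → 1 → 0: weight = 15, length = 2, mean = 15/2 ≈ 7.500
  cycle 1 → 0 → 1: weight = 15, length = 2, mean = 15/2 ≈ 7.500
Minimum mean = 5.000, attained e.g. along the cycle 0 → 0 with weight 5 and length 1. So λ(A) = 5/1 = 5.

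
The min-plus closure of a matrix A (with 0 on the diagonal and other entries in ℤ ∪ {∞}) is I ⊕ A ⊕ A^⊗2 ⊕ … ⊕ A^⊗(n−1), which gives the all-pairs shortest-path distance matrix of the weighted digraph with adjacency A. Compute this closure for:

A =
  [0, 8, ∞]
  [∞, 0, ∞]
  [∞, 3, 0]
Closure =
  [0, 8, ∞]
  [∞, 0, ∞]
  [∞, 3, 0]

This is the Floyd-Warshall all-pairs shortest-path computation. For each intermediate vertex k = 0, 1, …, 2, update dist[i][j] ← min(dist[i][j], dist[i][k] + dist[k][j]). The final matrix gives, for each (i, j), the minimum total weight of any directed path from i to j (possibly empty when i = j).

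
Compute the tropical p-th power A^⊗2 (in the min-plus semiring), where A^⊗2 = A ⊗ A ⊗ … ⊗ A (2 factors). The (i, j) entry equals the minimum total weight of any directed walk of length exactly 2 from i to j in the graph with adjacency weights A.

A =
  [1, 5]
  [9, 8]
A^⊗2 =
  [2, 6]
  [10, 14]

Each entry (A^⊗2)_ij equals the minimum over all length-2 walks i = v_0 → v_1 → … → v_2 = j of Σ_t A[v_t][v_{t+1}]. For example, for (i, j) = (0, 1) we minimise over 2 possible intermediate vertex sequences; the minimum is 6, attained along the walk 0 → 0 → 1.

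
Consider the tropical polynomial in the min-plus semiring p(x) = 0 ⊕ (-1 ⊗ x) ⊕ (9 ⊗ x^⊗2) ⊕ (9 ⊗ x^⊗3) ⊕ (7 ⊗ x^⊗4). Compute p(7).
p(7) = 0

A tropical monomial a ⊗ x^⊗i evaluates to a + i · x. Evaluating each term at x = 7:
  Term 0 contributes 0 + 0 · 7 = 0
  Term 1 contributes -1 + 1 · 7 = 6
  Term 2 contributes 9 + 2 · 7 = 23
  Term 3 contributes 9 + 3 · 7 = 30
  Term 4 contributes 7 + 4 · 7 = 35
p(7) = ⊕ of these = min[0, 6, 23, 30, 35] = 0.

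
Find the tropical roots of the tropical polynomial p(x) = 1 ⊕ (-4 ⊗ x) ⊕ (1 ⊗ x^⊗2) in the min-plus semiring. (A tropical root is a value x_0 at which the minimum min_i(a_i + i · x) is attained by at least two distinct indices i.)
Roots: {-5, 5}

Each tropical root is a break point of the lower envelope of the lines y = a_i + i · x (there are 3 lines, with slopes 0, 1, ..., 2). Only the lines that attain the minimum somewhere contribute to roots; other lines are dominated. Here the surviving (envelope) indices are i = 2, i = 1, i = 0.
Intersections between consecutive envelope lines give the roots: for adjacent envelope indices i < j the intersection is x = (a_i − a_j) / (j − i). Reading off the sorted break points: {-5, 5}.
Verification: at each break x_0, at least two indices attain the minimum of min_i(a_i + i · x_0).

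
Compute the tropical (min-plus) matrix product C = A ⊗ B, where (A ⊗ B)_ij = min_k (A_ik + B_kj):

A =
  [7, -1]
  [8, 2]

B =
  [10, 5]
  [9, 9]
A ⊗ B =
  [8, 8]
  [11, 11]

Apply the min-plus product entry-by-entry:
  C[0][0] = min over k of (A[0][0] + B[0][0] = 7 + 10 = 17, A[0][1] + B[1][0] = -1 + 9 = 8) = 8 (attained at k = 1)
  C[0][1] = min over k of (A[0][0] + B[0][1] = 7 + 5 = 12, A[0][1] + B[1][1] = -1 + 9 = 8) = 8 (attained at k = 1)
  C[1][0] = min over k of (A[1][0] + B[0][0] = 8 + 10 = 18, A[1][1] + B[1][0] = 2 + 9 = 11) = 11 (attained at k = 1)
  C[1][1] = min over k of (A[1][0] + B[0][1] = 8 + 5 = 13, A[1][1] + B[1][1] = 2 + 9 = 11) = 11 (attained at k = 1)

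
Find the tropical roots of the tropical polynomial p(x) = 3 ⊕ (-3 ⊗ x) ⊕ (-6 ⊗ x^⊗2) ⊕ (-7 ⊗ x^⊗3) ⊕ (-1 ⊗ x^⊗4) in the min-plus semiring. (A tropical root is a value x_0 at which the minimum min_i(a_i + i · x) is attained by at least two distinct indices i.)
Roots: {-6, 1, 3, 6}

Each tropical root is a break point of the lower envelope of the lines y = a_i + i · x (there are 5 lines, with slopes 0, 1, ..., 4). Only the lines that attain the minimum somewhere contribute to roots; other lines are dominated. Here the surviving (envelope) indices are i = 4, i = 3, i = 2, i = 1, i = 0.
Intersections between consecutive envelope lines give the roots: for adjacent envelope indices i < j the intersection is x = (a_i − a_j) / (j − i). Reading off the sorted break points: {-6, 1, 3, 6}.
Verification: at each break x_0, at least two indices attain the minimum of min_i(a_i + i · x_0).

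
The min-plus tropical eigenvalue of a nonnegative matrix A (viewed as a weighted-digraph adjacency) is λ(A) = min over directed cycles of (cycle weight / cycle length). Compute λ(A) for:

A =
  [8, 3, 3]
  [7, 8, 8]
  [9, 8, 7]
λ(A) = 5

Enumerate directed cycles and compute their means (weight / length). Sample:
  cycle 0 → 0: weight = 8, length = 1, mean = 8/1 ≈ 8.000
  cycle 1 → 1: weight = 8, length = 1, mean = 8/1 ≈ 8.000
  cycle 2 → 2: weight = 7, length = 1, mean = 7/1 ≈ 7.000
  cycle 0 → 1 → 0: weight = 10, length = 2, mean = 10/2 ≈ 5.000
  cycle 0 → 2 → 0: weight = 12, length = 2, mean = 12/2 ≈ 6.000
  cycle 1 → 0 → 1: weight = 10, length = 2, mean = 10/2 ≈ 5.000
Minimum mean = 5.000, attained e.g. along the cycle 0 → 1 → 0 with weight 10 and length 2. So λ(A) = 10/2 = 5.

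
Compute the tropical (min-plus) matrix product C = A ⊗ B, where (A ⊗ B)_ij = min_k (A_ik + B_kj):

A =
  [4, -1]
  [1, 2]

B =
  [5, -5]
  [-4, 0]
A ⊗ B =
  [-5, -1]
  [-2, -4]

Apply the min-plus product entry-by-entry:
  C[0][0] = min over k of (A[0][0] + B[0][0] = 4 + 5 = 9, A[0][1] + B[1][0] = -1 + -4 = -5) = -5 (attained at k = 1)
  C[0][1] = min over k of (A[0][0] + B[0][1] = 4 + -5 = -1, A[0][1] + B[1][1] = -1 + 0 = -1) = -1 (attained at k = 0)
  C[1][0] = min over k of (A[1][0] + B[0][0] = 1 + 5 = 6, A[1][1] + B[1][0] = 2 + -4 = -2) = -2 (attained at k = 1)
  C[1][1] = min over k of (A[1][0] + B[0][1] = 1 + -5 = -4, A[1][1] + B[1][1] = 2 + 0 = 2) = -4 (attained at k = 0)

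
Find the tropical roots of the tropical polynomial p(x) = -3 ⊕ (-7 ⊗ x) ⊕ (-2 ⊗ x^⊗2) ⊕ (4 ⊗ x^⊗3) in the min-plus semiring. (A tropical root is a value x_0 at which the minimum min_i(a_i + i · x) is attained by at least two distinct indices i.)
Roots: {-6, -5, 4}

Each tropical root is a break point of the lower envelope of the lines y = a_i + i · x (there are 4 lines, with slopes 0, 1, ..., 3). Only the lines that attain the minimum somewhere contribute to roots; other lines are dominated. Here the surviving (envelope) indices are i = 3, i = 2, i = 1, i = 0.
Intersections between consecutive envelope lines give the roots: for adjacent envelope indices i < j the intersection is x = (a_i − a_j) / (j − i). Reading off the sorted break points: {-6, -5, 4}.
Verification: at each break x_0, at least two indices attain the minimum of min_i(a_i + i · x_0).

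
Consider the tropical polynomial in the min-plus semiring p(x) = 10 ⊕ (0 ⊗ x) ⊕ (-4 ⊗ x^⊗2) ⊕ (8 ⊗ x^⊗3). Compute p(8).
p(8) = 8

A tropical monomial a ⊗ x^⊗i evaluates to a + i · x. Evaluating each term at x = 8:
  Term 0 contributes 10 + 0 · 8 = 10
  Term 1 contributes 0 + 1 · 8 = 8
  Term 2 contributes -4 + 2 · 8 = 12
  Term 3 contributes 8 + 3 · 8 = 32
p(8) = ⊕ of these = min[10, 8, 12, 32] = 8.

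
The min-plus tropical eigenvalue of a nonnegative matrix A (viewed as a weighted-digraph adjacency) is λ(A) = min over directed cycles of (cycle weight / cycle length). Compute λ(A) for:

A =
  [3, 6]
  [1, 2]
λ(A) = 2

Enumerate directed cycles and compute their means (weight / length). Sample:
  cycle 0 → 0: weight = 3, length = 1, mean = 3/1 ≈ 3.000
  cycle 1 → 1: weight = 2, length = 1, mean = 2/1 ≈ 2.000
  cycle 0 → 1 → 0: weight = 7, length = 2, mean = 7/2 ≈ 3.500
  cycle 1 → 0 → 1: weight = 7, length = 2, mean = 7/2 ≈ 3.500
Minimum mean = 2.000, attained e.g. along the cycle 1 → 1 with weight 2 and length 1. So λ(A) = 2/1 = 2.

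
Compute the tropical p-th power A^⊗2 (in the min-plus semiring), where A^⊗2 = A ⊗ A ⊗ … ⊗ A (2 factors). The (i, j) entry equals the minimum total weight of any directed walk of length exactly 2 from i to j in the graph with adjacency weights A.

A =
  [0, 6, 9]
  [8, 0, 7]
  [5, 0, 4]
A^⊗2 =
  [0, 6, 9]
  [8, 0, 7]
  [5, 0, 7]

Each entry (A^⊗2)_ij equals the minimum over all length-2 walks i = v_0 → v_1 → … → v_2 = j of Σ_t A[v_t][v_{t+1}]. For example, for (i, j) = (0, 2) we minimise over 3 possible intermediate vertex sequences; the minimum is 9, attained along the walk 0 → 0 → 2.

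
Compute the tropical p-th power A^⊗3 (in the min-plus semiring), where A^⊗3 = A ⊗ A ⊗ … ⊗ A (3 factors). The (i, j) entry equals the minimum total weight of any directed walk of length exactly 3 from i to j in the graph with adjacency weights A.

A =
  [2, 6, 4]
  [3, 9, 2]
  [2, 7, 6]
A^⊗3 =
  [6, 10, 8]
  [6, 10, 8]
  [6, 10, 8]

Each entry (A^⊗3)_ij equals the minimum over all length-3 walks i = v_0 → v_1 → … → v_3 = j of Σ_t A[v_t][v_{t+1}]. For example, for (i, j) = (0, 2) we minimise over 9 possible intermediate vertex sequences; the minimum is 8, attained along the walk 0 → 0 → 0 → 2.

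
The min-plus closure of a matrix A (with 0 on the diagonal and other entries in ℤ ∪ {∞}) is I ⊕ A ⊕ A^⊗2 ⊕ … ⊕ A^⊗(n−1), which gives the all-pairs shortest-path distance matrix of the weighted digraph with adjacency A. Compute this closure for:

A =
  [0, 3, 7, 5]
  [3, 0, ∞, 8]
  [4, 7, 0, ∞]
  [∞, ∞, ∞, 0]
Closure =
  [0, 3, 7, 5]
  [3, 0, 10, 8]
  [4, 7, 0, 9]
  [∞, ∞, ∞, 0]

This is the Floyd-Warshall all-pairs shortest-path computation. For each intermediate vertex k = 0, 1, …, 3, update dist[i][j] ← min(dist[i][j], dist[i][k] + dist[k][j]). The final matrix gives, for each (i, j), the minimum total weight of any directed path from i to j (possibly empty when i = j).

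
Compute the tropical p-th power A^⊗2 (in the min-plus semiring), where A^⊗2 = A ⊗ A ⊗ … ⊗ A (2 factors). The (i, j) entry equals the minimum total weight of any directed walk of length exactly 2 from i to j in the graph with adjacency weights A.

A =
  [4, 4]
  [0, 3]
A^⊗2 =
  [4, 7]
  [3, 4]

Each entry (A^⊗2)_ij equals the minimum over all length-2 walks i = v_0 → v_1 → … → v_2 = j of Σ_t A[v_t][v_{t+1}]. For example, for (i, j) = (0, 1) we minimise over 2 possible intermediate vertex sequences; the minimum is 7, attained along the walk 0 → 1 → 1.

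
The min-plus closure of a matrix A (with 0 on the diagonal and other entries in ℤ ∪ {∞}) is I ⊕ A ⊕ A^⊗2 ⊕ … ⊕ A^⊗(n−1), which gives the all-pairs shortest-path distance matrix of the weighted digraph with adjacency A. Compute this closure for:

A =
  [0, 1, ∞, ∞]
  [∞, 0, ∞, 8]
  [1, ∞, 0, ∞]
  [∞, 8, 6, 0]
Closure =
  [0, 1, 15, 9]
  [15, 0, 14, 8]
  [1, 2, 0, 10]
  [7, 8, 6, 0]

This is the Floyd-Warshall all-pairs shortest-path computation. For each intermediate vertex k = 0, 1, …, 3, update dist[i][j] ← min(dist[i][j], dist[i][k] + dist[k][j]). The final matrix gives, for each (i, j), the minimum total weight of any directed path from i to j (possibly empty when i = j).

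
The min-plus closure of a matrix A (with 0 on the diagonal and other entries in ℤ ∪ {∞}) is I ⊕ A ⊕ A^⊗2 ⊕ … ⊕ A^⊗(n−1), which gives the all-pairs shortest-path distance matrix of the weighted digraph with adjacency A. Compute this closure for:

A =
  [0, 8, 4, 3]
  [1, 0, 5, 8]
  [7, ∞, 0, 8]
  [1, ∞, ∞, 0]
Closure =
  [0, 8, 4, 3]
  [1, 0, 5, 4]
  [7, 15, 0, 8]
  [1, 9, 5, 0]

This is the Floyd-Warshall all-pairs shortest-path computation. For each intermediate vertex k = 0, 1, …, 3, update dist[i][j] ← min(dist[i][j], dist[i][k] + dist[k][j]). The final matrix gives, for each (i, j), the minimum total weight of any directed path from i to j (possibly empty when i = j).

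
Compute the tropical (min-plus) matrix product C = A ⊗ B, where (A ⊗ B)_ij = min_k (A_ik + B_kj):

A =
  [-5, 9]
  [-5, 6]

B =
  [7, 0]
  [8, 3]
A ⊗ B =
  [2, -5]
  [2, -5]

Apply the min-plus product entry-by-entry:
  C[0][0] = min over k of (A[0][0] + B[0][0] = -5 + 7 = 2, A[0][1] + B[1][0] = 9 + 8 = 17) = 2 (attained at k = 0)
  C[0][1] = min over k of (A[0][0] + B[0][1] = -5 + 0 = -5, A[0][1] + B[1][1] = 9 + 3 = 12) = -5 (attained at k = 0)
  C[1][0] = min over k of (A[1][0] + B[0][0] = -5 + 7 = 2, A[1][1] + B[1][0] = 6 + 8 = 14) = 2 (attained at k = 0)
  C[1][1] = min over k of (A[1][0] + B[0][1] = -5 + 0 = -5, A[1][1] + B[1][1] = 6 + 3 = 9) = -5 (attained at k = 0)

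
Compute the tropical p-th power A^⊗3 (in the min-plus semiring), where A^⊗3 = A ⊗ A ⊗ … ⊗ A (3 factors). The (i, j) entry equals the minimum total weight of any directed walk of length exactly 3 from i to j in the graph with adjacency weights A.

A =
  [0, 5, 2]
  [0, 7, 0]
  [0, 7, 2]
A^⊗3 =
  [0, 5, 2]
  [0, 5, 2]
  [0, 5, 2]

Each entry (A^⊗3)_ij equals the minimum over all length-3 walks i = v_0 → v_1 → … → v_3 = j of Σ_t A[v_t][v_{t+1}]. For example, for (i, j) = (0, 2) we minimise over 9 possible intermediate vertex sequences; the minimum is 2, attained along the walk 0 → 0 → 0 → 2.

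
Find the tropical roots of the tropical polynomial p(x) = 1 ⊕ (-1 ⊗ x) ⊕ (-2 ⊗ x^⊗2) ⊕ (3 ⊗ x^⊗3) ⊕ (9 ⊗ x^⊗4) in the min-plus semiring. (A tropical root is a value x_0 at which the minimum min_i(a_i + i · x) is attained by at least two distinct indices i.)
Roots: {-6, -5, 1, 2}

Each tropical root is a break point of the lower envelope of the lines y = a_i + i · x (there are 5 lines, with slopes 0, 1, ..., 4). Only the lines that attain the minimum somewhere contribute to roots; other lines are dominated. Here the surviving (envelope) indices are i = 4, i = 3, i = 2, i = 1, i = 0.
Intersections between consecutive envelope lines give the roots: for adjacent envelope indices i < j the intersection is x = (a_i − a_j) / (j − i). Reading off the sorted break points: {-6, -5, 1, 2}.
Verification: at each break x_0, at least two indices attain the minimum of min_i(a_i + i · x_0).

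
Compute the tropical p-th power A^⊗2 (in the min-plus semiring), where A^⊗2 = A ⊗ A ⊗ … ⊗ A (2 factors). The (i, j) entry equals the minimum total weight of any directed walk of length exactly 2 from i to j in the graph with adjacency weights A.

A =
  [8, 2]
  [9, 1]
A^⊗2 =
  [11, 3]
  [10, 2]

Each entry (A^⊗2)_ij equals the minimum over all length-2 walks i = v_0 → v_1 → … → v_2 = j of Σ_t A[v_t][v_{t+1}]. For example, for (i, j) = (0, 1) we minimise over 2 possible intermediate vertex sequences; the minimum is 3, attained along the walk 0 → 1 → 1.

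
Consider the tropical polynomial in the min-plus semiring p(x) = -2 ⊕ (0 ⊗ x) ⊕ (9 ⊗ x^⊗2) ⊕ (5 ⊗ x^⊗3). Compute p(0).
p(0) = -2

A tropical monomial a ⊗ x^⊗i evaluates to a + i · x. Evaluating each term at x = 0:
  Term 0 contributes -2 + 0 · 0 = -2
  Term 1 contributes 0 + 1 · 0 = 0
  Term 2 contributes 9 + 2 · 0 = 9
  Term 3 contributes 5 + 3 · 0 = 5
p(0) = ⊕ of these = min[-2, 0, 9, 5] = -2.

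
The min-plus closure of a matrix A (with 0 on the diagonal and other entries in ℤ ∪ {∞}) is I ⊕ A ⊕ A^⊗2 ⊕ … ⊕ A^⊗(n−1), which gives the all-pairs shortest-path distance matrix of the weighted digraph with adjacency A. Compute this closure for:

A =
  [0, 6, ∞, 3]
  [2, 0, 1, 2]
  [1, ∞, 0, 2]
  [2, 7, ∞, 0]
Closure =
  [0, 6, 7, 3]
  [2, 0, 1, 2]
  [1, 7, 0, 2]
  [2, 7, 8, 0]

This is the Floyd-Warshall all-pairs shortest-path computation. For each intermediate vertex k = 0, 1, …, 3, update dist[i][j] ← min(dist[i][j], dist[i][k] + dist[k][j]). The final matrix gives, for each (i, j), the minimum total weight of any directed path from i to j (possibly empty when i = j).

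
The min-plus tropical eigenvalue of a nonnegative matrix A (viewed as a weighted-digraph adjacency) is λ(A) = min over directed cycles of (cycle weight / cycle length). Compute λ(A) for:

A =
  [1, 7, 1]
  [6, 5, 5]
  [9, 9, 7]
λ(A) = 1

Enumerate directed cycles and compute their means (weight / length). Sample:
  cycle 0 → 0: weight = 1, length = 1, mean = 1/1 ≈ 1.000
  cycle 1 → 1: weight = 5, length = 1, mean = 5/1 ≈ 5.000
  cycle 2 → 2: weight = 7, length = 1, mean = 7/1 ≈ 7.000
  cycle 0 → 1 → 0: weight = 13, length = 2, mean = 13/2 ≈ 6.500
  cycle 0 → 2 → 0: weight = 10, length = 2, mean = 10/2 ≈ 5.000
  cycle 1 → 0 → 1: weight = 13, length = 2, mean = 13/2 ≈ 6.500
Minimum mean = 1.000, attained e.g. along the cycle 0 → 0 with weight 1 and length 1. So λ(A) = 1/1 = 1.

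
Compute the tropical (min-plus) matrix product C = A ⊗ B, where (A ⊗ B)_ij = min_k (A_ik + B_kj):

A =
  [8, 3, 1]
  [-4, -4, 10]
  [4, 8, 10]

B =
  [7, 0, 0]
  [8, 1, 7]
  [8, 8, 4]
A ⊗ B =
  [9, 4, 5]
  [3, -4, -4]
  [11, 4, 4]

Apply the min-plus product entry-by-entry:
  C[0][0] = min over k of (A[0][0] + B[0][0] = 8 + 7 = 15, A[0][1] + B[1][0] = 3 + 8 = 11, A[0][2] + B[2][0] = 1 + 8 = 9) = 9 (attained at k = 2)
  C[0][1] = min over k of (A[0][0] + B[0][1] = 8 + 0 = 8, A[0][1] + B[1][1] = 3 + 1 = 4, A[0][2] + B[2][1] = 1 + 8 = 9) = 4 (attained at k = 1)
  C[0][2] = min over k of (A[0][0] + B[0][2] = 8 + 0 = 8, A[0][1] + B[1][2] = 3 + 7 = 10, A[0][2] + B[2][2] = 1 + 4 = 5) = 5 (attained at k = 2)
  C[1][0] = min over k of (A[1][0] + B[0][0] = -4 + 7 = 3, A[1][1] + B[1][0] = -4 + 8 = 4, A[1][2] + B[2][0] = 10 + 8 = 18) = 3 (attained at k = 0)
  C[1][1] = min over k of (A[1][0] + B[0][1] = -4 + 0 = -4, A[1][1] + B[1][1] = -4 + 1 = -3, A[1][2] + B[2][1] = 10 + 8 = 18) = -4 (attained at k = 0)
  C[1][2] = min over k of (A[1][0] + B[0][2] = -4 + 0 = -4, A[1][1] + B[1][2] = -4 + 7 = 3, A[1][2] + B[2][2] = 10 + 4 = 14) = -4 (attained at k = 0)
  C[2][0] = min over k of (A[2][0] + B[0][0] = 4 + 7 = 11, A[2][1] + B[1][0] = 8 + 8 = 16, A[2][2] + B[2][0] = 10 + 8 = 18) = 11 (attained at k = 0)
  C[2][1] = min over k of (A[2][0] + B[0][1] = 4 + 0 = 4, A[2][1] + B[1][1] = 8 + 1 = 9, A[2][2] + B[2][1] = 10 + 8 = 18) = 4 (attained at k = 0)
  C[2][2] = min over k of (A[2][0] + B[0][2] = 4 + 0 = 4, A[2][1] + B[1][2] = 8 + 7 = 15, A[2][2] + B[2][2] = 10 + 4 = 14) = 4 (attained at k = 0)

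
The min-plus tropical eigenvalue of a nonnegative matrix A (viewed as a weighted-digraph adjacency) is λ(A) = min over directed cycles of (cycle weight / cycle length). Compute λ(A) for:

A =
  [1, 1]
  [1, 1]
λ(A) = 1

Enumerate directed cycles and compute their means (weight / length). Sample:
  cycle 0 → 0: weight = 1, length = 1, mean = 1/1 ≈ 1.000
  cycle 1 → 1: weight = 1, length = 1, mean = 1/1 ≈ 1.000
  cycle 0 → 1 → 0: weight = 2, length = 2, mean = 2/2 ≈ 1.000
  cycle 1 → 0 → 1: weight = 2, length = 2, mean = 2/2 ≈ 1.000
Minimum mean = 1.000, attained e.g. along the cycle 0 → 0 with weight 1 and length 1. So λ(A) = 1/1 = 1.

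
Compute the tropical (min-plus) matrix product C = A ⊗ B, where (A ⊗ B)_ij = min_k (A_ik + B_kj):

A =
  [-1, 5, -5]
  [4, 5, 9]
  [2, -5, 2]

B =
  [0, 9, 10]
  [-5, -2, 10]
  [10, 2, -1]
A ⊗ B =
  [-1, -3, -6]
  [0, 3, 8]
  [-10, -7, 1]

Apply the min-plus product entry-by-entry:
  C[0][0] = min over k of (A[0][0] + B[0][0] = -1 + 0 = -1, A[0][1] + B[1][0] = 5 + -5 = 0, A[0][2] + B[2][0] = -5 + 10 = 5) = -1 (attained at k = 0)
  C[0][1] = min over k of (A[0][0] + B[0][1] = -1 + 9 = 8, A[0][1] + B[1][1] = 5 + -2 = 3, A[0][2] + B[2][1] = -5 + 2 = -3) = -3 (attained at k = 2)
  C[0][2] = min over k of (A[0][0] + B[0][2] = -1 + 10 = 9, A[0][1] + B[1][2] = 5 + 10 = 15, A[0][2] + B[2][2] = -5 + -1 = -6) = -6 (attained at k = 2)
  C[1][0] = min over k of (A[1][0] + B[0][0] = 4 + 0 = 4, A[1][1] + B[1][0] = 5 + -5 = 0, A[1][2] + B[2][0] = 9 + 10 = 19) = 0 (attained at k = 1)
  C[1][1] = min over k of (A[1][0] + B[0][1] = 4 + 9 = 13, A[1][1] + B[1][1] = 5 + -2 = 3, A[1][2] + B[2][1] = 9 + 2 = 11) = 3 (attained at k = 1)
  C[1][2] = min over k of (A[1][0] + B[0][2] = 4 + 10 = 14, A[1][1] + B[1][2] = 5 + 10 = 15, A[1][2] + B[2][2] = 9 + -1 = 8) = 8 (attained at k = 2)
  C[2][0] = min over k of (A[2][0] + B[0][0] = 2 + 0 = 2, A[2][1] + B[1][0] = -5 + -5 = -10, A[2][2] + B[2][0] = 2 + 10 = 12) = -10 (attained at k = 1)
  C[2][1] = min over k of (A[2][0] + B[0][1] = 2 + 9 = 11, A[2][1] + B[1][1] = -5 + -2 = -7, A[2][2] + B[2][1] = 2 + 2 = 4) = -7 (attained at k = 1)
  C[2][2] = min over k of (A[2][0] + B[0][2] = 2 + 10 = 12, A[2][1] + B[1][2] = -5 + 10 = 5, A[2][2] + B[2][2] = 2 + -1 = 1) = 1 (attained at k = 2)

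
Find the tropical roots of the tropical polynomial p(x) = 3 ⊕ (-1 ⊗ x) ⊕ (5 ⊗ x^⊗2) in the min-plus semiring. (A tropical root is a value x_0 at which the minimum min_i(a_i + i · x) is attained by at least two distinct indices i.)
Roots: {-6, 4}

Each tropical root is a break point of the lower envelope of the lines y = a_i + i · x (there are 3 lines, with slopes 0, 1, ..., 2). Only the lines that attain the minimum somewhere contribute to roots; other lines are dominated. Here the surviving (envelope) indices are i = 2, i = 1, i = 0.
Intersections between consecutive envelope lines give the roots: for adjacent envelope indices i < j the intersection is x = (a_i − a_j) / (j − i). Reading off the sorted break points: {-6, 4}.
Verification: at each break x_0, at least two indices attain the minimum of min_i(a_i + i · x_0).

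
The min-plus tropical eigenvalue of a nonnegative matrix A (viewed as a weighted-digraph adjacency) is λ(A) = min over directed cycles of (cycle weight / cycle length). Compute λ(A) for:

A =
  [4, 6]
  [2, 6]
λ(A) = 4

Enumerate directed cycles and compute their means (weight / length). Sample:
  cycle 0 → 0: weight = 4, length = 1, mean = 4/1 ≈ 4.000
  cycle 1 → 1: weight = 6, length = 1, mean = 6/1 ≈ 6.000
  cycle 0 → 1 → 0: weight = 8, length = 2, mean = 8/2 ≈ 4.000
  cycle 1 → 0 → 1: weight = 8, length = 2, mean = 8/2 ≈ 4.000
Minimum mean = 4.000, attained e.g. along the cycle 0 → 0 with weight 4 and length 1. So λ(A) = 4/1 = 4.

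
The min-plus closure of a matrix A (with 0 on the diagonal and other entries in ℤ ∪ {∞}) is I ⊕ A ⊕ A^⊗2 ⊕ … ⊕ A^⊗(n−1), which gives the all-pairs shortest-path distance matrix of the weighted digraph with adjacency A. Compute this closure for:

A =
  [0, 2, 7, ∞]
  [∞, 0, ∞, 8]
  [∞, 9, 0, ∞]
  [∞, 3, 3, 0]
Closure =
  [0, 2, 7, 10]
  [∞, 0, 11, 8]
  [∞, 9, 0, 17]
  [∞, 3, 3, 0]

This is the Floyd-Warshall all-pairs shortest-path computation. For each intermediate vertex k = 0, 1, …, 3, update dist[i][j] ← min(dist[i][j], dist[i][k] + dist[k][j]). The final matrix gives, for each (i, j), the minimum total weight of any directed path from i to j (possibly empty when i = j).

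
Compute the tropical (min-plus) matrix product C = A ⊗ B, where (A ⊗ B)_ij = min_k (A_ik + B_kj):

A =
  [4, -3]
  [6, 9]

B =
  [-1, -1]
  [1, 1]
A ⊗ B =
  [-2, -2]
  [5, 5]

Apply the min-plus product entry-by-entry:
  C[0][0] = min over k of (A[0][0] + B[0][0] = 4 + -1 = 3, A[0][1] + B[1][0] = -3 + 1 = -2) = -2 (attained at k = 1)
  C[0][1] = min over k of (A[0][0] + B[0][1] = 4 + -1 = 3, A[0][1] + B[1][1] = -3 + 1 = -2) = -2 (attained at k = 1)
  C[1][0] = min over k of (A[1][0] + B[0][0] = 6 + -1 = 5, A[1][1] + B[1][0] = 9 + 1 = 10) = 5 (attained at k = 0)
  C[1][1] = min over k of (A[1][0] + B[0][1] = 6 + -1 = 5, A[1][1] + B[1][1] = 9 + 1 = 10) = 5 (attained at k = 0)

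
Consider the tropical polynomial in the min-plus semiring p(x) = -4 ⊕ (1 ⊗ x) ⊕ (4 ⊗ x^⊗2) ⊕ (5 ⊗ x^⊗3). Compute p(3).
p(3) = -4

A tropical monomial a ⊗ x^⊗i evaluates to a + i · x. Evaluating each term at x = 3:
  Term 0 contributes -4 + 0 · 3 = -4
  Term 1 contributes 1 + 1 · 3 = 4
  Term 2 contributes 4 + 2 · 3 = 10
  Term 3 contributes 5 + 3 · 3 = 14
p(3) = ⊕ of these = min[-4, 4, 10, 14] = -4.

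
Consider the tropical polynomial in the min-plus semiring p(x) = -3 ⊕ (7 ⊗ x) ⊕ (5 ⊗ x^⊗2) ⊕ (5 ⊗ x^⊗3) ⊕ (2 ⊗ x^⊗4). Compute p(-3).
p(-3) = -10

A tropical monomial a ⊗ x^⊗i evaluates to a + i · x. Evaluating each term at x = -3:
  Term 0 contributes -3 + 0 · -3 = -3
  Term 1 contributes 7 + 1 · -3 = 4
  Term 2 contributes 5 + 2 · -3 = -1
  Term 3 contributes 5 + 3 · -3 = -4
  Term 4 contributes 2 + 4 · -3 = -10
p(-3) = ⊕ of these = min[-3, 4, -1, -4, -10] = -10.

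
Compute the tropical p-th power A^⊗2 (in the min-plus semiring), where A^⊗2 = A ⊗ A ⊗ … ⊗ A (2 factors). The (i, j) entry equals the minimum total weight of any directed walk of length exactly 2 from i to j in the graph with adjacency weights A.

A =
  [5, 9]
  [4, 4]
A^⊗2 =
  [10, 13]
  [8, 8]

Each entry (A^⊗2)_ij equals the minimum over all length-2 walks i = v_0 → v_1 → … → v_2 = j of Σ_t A[v_t][v_{t+1}]. For example, for (i, j) = (0, 1) we minimise over 2 possible intermediate vertex sequences; the minimum is 13, attained along the walk 0 → 1 → 1.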